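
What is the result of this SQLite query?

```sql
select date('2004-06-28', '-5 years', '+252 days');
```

2000-03-06

Adding -5 years to 2004-06-28 gives 1999-06-28.
Applying '+252 days' to 1999-06-28: counting 252 days forward gives 2000-03-06.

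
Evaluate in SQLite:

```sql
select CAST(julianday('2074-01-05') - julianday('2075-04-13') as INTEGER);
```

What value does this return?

-463

26 days remain in January 2074 after the 5th (31 − 5).
Full months from February 2074 through March 2075 contribute their day counts.
Then 13 days into April 2075.
Total: 26 + 28 + 31 + 30 + 31 + 30 + 31 + 31 + 30 + 31 + 30 + 31 + 31 + 28 + 31 + 13 = 463.
The subtraction is earlier − later, so the result is −463 → -463.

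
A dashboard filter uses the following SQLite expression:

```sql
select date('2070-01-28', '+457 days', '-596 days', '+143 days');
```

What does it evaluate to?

2070-02-01

Applying '+457 days' to 2070-01-28: counting 457 days forward gives 2071-04-30.
Applying '-596 days' to 2071-04-30: counting 596 days back gives 2069-09-11.
Applying '+143 days' to 2069-09-11: counting 143 days forward gives 2070-02-01.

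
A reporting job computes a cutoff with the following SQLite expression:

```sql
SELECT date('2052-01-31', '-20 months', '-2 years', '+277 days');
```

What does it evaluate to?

Adding -20 months to 2052-01-31 gives 2050-05-31.
Adding -2 years to 2050-05-31 gives 2048-05-31.
Applying '+277 days' to 2048-05-31: counting 277 days forward gives 2049-03-04.

2049-03-04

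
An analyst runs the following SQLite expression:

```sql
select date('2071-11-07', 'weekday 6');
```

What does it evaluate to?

2071-11-07

`weekday 6` advances to the next Saturday; 2071-11-07 is already a Saturday, so it stays at 2071-11-07.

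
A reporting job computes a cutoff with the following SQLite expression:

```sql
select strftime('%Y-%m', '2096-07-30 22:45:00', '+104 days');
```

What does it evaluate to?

First apply '+104 days': 2096-07-30 22:45:00 → 2096-11-11 22:45:00.
`%Y-%m` extracts the year-month: 2096-11.

2096-11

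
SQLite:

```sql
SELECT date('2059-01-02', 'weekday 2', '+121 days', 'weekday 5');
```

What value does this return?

2059-05-09

`weekday 2` advances to the next Tuesday; 2059-01-02 is a Thursday, so it moves forward to 2059-01-07.
Applying '+121 days' to 2059-01-07: counting 121 days forward gives 2059-05-08.
`weekday 5` advances to the next Friday; 2059-05-08 is a Thursday, so it moves forward to 2059-05-09.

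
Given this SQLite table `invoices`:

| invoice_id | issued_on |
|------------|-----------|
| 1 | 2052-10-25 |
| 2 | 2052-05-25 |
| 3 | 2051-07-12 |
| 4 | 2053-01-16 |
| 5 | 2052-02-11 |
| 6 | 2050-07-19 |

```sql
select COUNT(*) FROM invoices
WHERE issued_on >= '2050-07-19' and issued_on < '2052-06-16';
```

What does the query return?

Rows in [2050-07-19, 2052-06-16): 2052-05-25, 2051-07-12, 2052-02-11, 2050-07-19 → 4 rows.

4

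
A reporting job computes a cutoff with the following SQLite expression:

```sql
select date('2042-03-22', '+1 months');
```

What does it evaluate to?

2042-04-22

Adding +1 month to 2042-03-22 gives 2042-04-22.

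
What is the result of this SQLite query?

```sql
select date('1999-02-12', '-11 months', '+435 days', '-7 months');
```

1998-10-21

Adding -11 months to 1999-02-12 gives 1998-03-12.
Applying '+435 days' to 1998-03-12: counting 435 days forward gives 1999-05-21.
Adding -7 months to 1999-05-21 gives 1998-10-21.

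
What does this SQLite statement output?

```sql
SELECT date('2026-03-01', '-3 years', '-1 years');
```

Adding -3 years to 2026-03-01 gives 2023-03-01.
Adding -1 year to 2023-03-01 gives 2022-03-01.

2022-03-01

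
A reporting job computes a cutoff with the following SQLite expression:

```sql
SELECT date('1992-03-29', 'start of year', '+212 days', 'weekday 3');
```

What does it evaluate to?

`start of year` rewinds 1992-03-29 to 1992-01-01.
Applying '+212 days' to 1992-01-01: counting 212 days forward gives 1992-07-31.
`weekday 3` advances to the next Wednesday; 1992-07-31 is a Friday, so it moves forward to 1992-08-05.

1992-08-05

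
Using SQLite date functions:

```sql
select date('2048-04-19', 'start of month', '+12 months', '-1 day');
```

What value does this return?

`start of month` rewinds 2048-04-19 to 2048-04-01.
Adding +12 months to 2048-04-01 gives 2049-04-01.
Going back 1 day from 2049-04-01 reaches 2049-03-31 (last day of March, 31 days).

2049-03-31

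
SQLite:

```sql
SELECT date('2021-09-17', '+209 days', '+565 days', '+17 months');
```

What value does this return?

2025-03-31

Applying '+209 days' to 2021-09-17: counting 209 days forward gives 2022-04-14.
Applying '+565 days' to 2022-04-14: counting 565 days forward gives 2023-10-31.
Adding +17 months to 2023-10-31 gives 2025-03-31.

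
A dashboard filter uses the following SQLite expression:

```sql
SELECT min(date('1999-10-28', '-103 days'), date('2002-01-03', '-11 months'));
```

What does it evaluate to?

date('1999-10-28', '-103 days') → 1999-07-17.
date('2002-01-03', '-11 months') → 2001-02-03.
Earlier of the two is 1999-07-17.

1999-07-17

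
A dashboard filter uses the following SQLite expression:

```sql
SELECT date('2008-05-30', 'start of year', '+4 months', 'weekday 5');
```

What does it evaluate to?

2008-05-02

`start of year` rewinds 2008-05-30 to 2008-01-01.
Adding +4 months to 2008-01-01 gives 2008-05-01.
`weekday 5` advances to the next Friday; 2008-05-01 is a Thursday, so it moves forward to 2008-05-02.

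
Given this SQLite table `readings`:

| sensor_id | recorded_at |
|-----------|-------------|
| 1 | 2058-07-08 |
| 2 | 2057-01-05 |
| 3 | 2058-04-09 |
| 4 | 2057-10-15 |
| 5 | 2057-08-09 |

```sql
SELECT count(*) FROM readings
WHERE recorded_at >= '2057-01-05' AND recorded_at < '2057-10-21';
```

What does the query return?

Rows in [2057-01-05, 2057-10-21): 2057-01-05, 2057-10-15, 2057-08-09 → 3 rows.

3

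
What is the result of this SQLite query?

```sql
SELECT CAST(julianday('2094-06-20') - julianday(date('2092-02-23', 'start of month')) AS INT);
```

870

`start of month` rewinds 2092-02-23 to 2092-02-01.
28 days remain in February 2092 after the 1st (29 − 1).
Full months from March 2092 through May 2094 contribute their day counts.
Then 20 days into June 2094.
Total: 28 + 31 + 30 + 31 + 30 + 31 + 31 + 30 + 31 + 30 + 31 + 31 + 28 + 31 + 30 + 31 + 30 + 31 + 31 + 30 + 31 + 30 + 31 + 31 + 28 + 31 + 30 + 31 + 20 = 870.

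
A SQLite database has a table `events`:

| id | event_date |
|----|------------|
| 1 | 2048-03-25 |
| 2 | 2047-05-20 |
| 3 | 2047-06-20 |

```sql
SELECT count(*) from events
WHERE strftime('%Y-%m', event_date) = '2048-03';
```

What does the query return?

Rows with year-month 2048-03: 2048-03-25 → 1.

1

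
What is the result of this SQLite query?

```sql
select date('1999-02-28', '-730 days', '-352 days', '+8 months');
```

1996-11-13

Applying '-730 days' to 1999-02-28: counting 730 days back gives 1997-02-28.
Applying '-352 days' to 1997-02-28: counting 352 days back gives 1996-03-13.
Adding +8 months to 1996-03-13 gives 1996-11-13.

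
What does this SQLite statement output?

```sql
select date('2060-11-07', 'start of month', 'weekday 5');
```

2060-11-05

`start of month` rewinds 2060-11-07 to 2060-11-01.
`weekday 5` advances to the next Friday; 2060-11-01 is a Monday, so it moves forward to 2060-11-05.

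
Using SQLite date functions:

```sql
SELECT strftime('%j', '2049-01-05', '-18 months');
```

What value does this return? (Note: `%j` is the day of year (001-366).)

First apply '-18 months': 2049-01-05 → 2047-07-05.
Day-of-year for 2047-07-05: days since 2047-01-01 inclusive = 186, zero-padded to 186.

186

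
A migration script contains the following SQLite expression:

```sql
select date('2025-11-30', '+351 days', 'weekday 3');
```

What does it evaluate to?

2026-11-18

Applying '+351 days' to 2025-11-30: counting 351 days forward gives 2026-11-16.
`weekday 3` advances to the next Wednesday; 2026-11-16 is a Monday, so it moves forward to 2026-11-18.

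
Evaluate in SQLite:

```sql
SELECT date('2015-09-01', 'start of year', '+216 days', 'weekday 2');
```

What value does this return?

2015-08-11

`start of year` rewinds 2015-09-01 to 2015-01-01.
Applying '+216 days' to 2015-01-01: counting 216 days forward gives 2015-08-05.
`weekday 2` advances to the next Tuesday; 2015-08-05 is a Wednesday, so it moves forward to 2015-08-11.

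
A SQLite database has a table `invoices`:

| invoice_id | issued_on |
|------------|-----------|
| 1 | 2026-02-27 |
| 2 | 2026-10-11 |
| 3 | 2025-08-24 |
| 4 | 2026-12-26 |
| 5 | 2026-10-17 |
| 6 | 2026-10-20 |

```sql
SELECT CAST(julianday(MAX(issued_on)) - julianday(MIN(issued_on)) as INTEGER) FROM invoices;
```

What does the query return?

MIN = 2025-08-24, MAX = 2026-12-26.
7 days remain in August 2025 after the 24th (31 − 24).
Full months from September 2025 through November 2026 contribute their day counts.
Then 26 days into December 2026.
Total: 7 + 30 + 31 + 30 + 31 + 31 + 28 + 31 + 30 + 31 + 30 + 31 + 31 + 30 + 31 + 30 + 26 = 489.

489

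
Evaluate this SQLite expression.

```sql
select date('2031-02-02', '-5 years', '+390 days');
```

2027-02-27

Adding -5 years to 2031-02-02 gives 2026-02-02.
Applying '+390 days' to 2026-02-02: counting 390 days forward gives 2027-02-27.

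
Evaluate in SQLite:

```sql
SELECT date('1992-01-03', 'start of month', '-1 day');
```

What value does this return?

1991-12-31

`start of month` rewinds 1992-01-03 to 1992-01-01.
Going back 1 day from 1992-01-01 reaches 1991-12-31 (last day of December, 31 days).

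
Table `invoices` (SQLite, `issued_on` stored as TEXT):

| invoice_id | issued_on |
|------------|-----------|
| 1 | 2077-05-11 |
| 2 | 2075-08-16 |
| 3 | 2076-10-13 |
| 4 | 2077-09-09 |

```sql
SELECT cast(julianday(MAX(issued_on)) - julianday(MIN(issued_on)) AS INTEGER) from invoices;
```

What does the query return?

MIN = 2075-08-16, MAX = 2077-09-09.
15 days remain in August 2075 after the 16th (31 − 16).
Full months from September 2075 through August 2077 contribute their day counts.
Then 9 days into September 2077.
Total: 15 + 30 + 31 + 30 + 31 + 31 + 29 + 31 + 30 + 31 + 30 + 31 + 31 + 30 + 31 + 30 + 31 + 31 + 28 + 31 + 30 + 31 + 30 + 31 + 31 + 9 = 755.

755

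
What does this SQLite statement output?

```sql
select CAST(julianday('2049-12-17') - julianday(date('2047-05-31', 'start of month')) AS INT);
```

`start of month` rewinds 2047-05-31 to 2047-05-01.
30 days remain in May 2047 after the 1st (31 − 1).
Full months from June 2047 through November 2049 contribute their day counts.
Then 17 days into December 2049.
Total: 30 + 30 + 31 + 31 + 30 + 31 + 30 + 31 + 31 + 29 + 31 + 30 + 31 + 30 + 31 + 31 + 30 + 31 + 30 + 31 + 31 + 28 + 31 + 30 + 31 + 30 + 31 + 31 + 30 + 31 + 30 + 17 = 961.

961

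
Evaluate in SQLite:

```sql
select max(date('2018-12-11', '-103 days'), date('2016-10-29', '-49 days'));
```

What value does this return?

2018-08-30

date('2018-12-11', '-103 days') → 2018-08-30.
date('2016-10-29', '-49 days') → 2016-09-10.
Later of the two is 2018-08-30.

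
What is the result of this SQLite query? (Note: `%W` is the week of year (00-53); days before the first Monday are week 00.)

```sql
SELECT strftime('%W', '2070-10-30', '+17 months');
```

13

First apply '+17 months': 2070-10-30 → 2072-03-30.
2072-03-30 is a Wednesday. SQLite's %W counts Mondays since the year started; the result is 13.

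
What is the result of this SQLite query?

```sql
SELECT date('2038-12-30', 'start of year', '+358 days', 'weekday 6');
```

2038-12-25

`start of year` rewinds 2038-12-30 to 2038-01-01.
Applying '+358 days' to 2038-01-01: counting 358 days forward gives 2038-12-25.
`weekday 6` advances to the next Saturday; 2038-12-25 is already a Saturday, so it stays at 2038-12-25.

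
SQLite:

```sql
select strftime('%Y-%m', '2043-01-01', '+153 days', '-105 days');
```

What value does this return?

2043-02

First apply '+153 days', '-105 days': 2043-01-01 → 2043-02-18.
`%Y-%m` extracts the year-month: 2043-02.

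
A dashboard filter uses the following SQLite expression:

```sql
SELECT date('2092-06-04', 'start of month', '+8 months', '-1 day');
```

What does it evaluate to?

2093-01-31

`start of month` rewinds 2092-06-04 to 2092-06-01.
Adding +8 months to 2092-06-01 gives 2093-02-01.
Going back 1 day from 2093-02-01 reaches 2093-01-31 (last day of January, 31 days).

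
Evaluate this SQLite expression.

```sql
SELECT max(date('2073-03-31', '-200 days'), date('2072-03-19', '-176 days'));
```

date('2073-03-31', '-200 days') → 2072-09-12.
date('2072-03-19', '-176 days') → 2071-09-25.
Later of the two is 2072-09-12.

2072-09-12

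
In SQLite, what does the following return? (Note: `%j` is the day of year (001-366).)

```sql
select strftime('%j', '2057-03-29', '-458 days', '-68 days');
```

293

First apply '-458 days', '-68 days': 2057-03-29 → 2055-10-20.
Day-of-year for 2055-10-20: days since 2055-01-01 inclusive = 293, zero-padded to 293.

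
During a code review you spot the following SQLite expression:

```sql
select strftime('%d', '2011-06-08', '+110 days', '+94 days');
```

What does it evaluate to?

29

First apply '+110 days', '+94 days': 2011-06-08 → 2011-12-29.
`%d` extracts the 2-digit day of month: 29.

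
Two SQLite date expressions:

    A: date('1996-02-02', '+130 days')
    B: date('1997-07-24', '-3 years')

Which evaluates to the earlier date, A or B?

A = 1996-06-11.
B = 1994-07-24.
B is earlier.

B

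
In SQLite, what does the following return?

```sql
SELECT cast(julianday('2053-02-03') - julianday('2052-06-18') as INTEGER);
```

230

12 days remain in June 2052 after the 18th (30 − 18).
Full months from July 2052 through January 2053 contribute their day counts.
Then 3 days into February 2053.
Total: 12 + 31 + 31 + 30 + 31 + 30 + 31 + 31 + 3 = 230.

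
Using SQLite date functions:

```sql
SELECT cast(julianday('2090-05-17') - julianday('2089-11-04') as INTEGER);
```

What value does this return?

194

26 days remain in November 2089 after the 4th (30 − 4).
December 2089: 31 days.
January 2090: 31 days.
February 2090: 28 days.
March 2090: 31 days.
April 2090: 30 days.
Then 17 days into May 2090.
Total: 26 + 31 + 31 + 28 + 31 + 30 + 17 = 194.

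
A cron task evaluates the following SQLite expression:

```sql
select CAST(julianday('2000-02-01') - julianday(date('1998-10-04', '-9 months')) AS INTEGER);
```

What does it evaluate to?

758

Adding -9 months to 1998-10-04 gives 1998-01-04.
27 days remain in January 1998 after the 4th (31 − 4).
Full months from February 1998 through January 2000 contribute their day counts.
Then 1 day into February 2000.
Total: 27 + 28 + 31 + 30 + 31 + 30 + 31 + 31 + 30 + 31 + 30 + 31 + 31 + 28 + 31 + 30 + 31 + 30 + 31 + 31 + 30 + 31 + 30 + 31 + 31 + 1 = 758.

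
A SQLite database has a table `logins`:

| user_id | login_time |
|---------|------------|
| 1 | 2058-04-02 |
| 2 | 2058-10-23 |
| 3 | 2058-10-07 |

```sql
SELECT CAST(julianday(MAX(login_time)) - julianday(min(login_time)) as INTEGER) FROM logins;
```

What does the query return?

204

MIN = 2058-04-02, MAX = 2058-10-23.
28 days remain in April 2058 after the 2nd (30 − 2).
May 2058: 31 days.
June 2058: 30 days.
July 2058: 31 days.
August 2058: 31 days.
September 2058: 30 days.
Then 23 days into October 2058.
Total: 28 + 31 + 30 + 31 + 31 + 30 + 23 = 204.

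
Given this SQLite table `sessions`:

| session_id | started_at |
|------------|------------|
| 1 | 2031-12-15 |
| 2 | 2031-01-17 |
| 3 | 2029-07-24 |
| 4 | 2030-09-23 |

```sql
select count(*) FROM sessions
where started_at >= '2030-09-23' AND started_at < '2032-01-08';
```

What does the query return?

Rows in [2030-09-23, 2032-01-08): 2031-12-15, 2031-01-17, 2030-09-23 → 3 rows.

3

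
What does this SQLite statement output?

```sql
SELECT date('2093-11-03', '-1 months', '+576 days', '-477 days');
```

Adding -1 month to 2093-11-03 gives 2093-10-03.
Applying '+576 days' to 2093-10-03: counting 576 days forward gives 2095-05-02.
Applying '-477 days' to 2095-05-02: counting 477 days back gives 2094-01-10.

2094-01-10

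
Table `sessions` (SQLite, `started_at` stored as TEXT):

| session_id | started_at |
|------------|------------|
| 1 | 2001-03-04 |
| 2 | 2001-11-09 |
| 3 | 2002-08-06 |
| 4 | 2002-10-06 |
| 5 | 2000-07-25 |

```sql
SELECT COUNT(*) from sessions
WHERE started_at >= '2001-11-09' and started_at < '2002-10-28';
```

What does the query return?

Rows in [2001-11-09, 2002-10-28): 2001-11-09, 2002-08-06, 2002-10-06 → 3 rows.

3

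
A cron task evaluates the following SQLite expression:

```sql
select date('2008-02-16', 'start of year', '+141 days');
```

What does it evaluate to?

2008-05-21

`start of year` rewinds 2008-02-16 to 2008-01-01.
Applying '+141 days' to 2008-01-01: counting 141 days forward gives 2008-05-21.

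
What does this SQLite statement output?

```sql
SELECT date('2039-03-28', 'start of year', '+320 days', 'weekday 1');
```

`start of year` rewinds 2039-03-28 to 2039-01-01.
Applying '+320 days' to 2039-01-01: counting 320 days forward gives 2039-11-17.
`weekday 1` advances to the next Monday; 2039-11-17 is a Thursday, so it moves forward to 2039-11-21.

2039-11-21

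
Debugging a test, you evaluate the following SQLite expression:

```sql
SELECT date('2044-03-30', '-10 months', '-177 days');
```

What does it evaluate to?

Adding -10 months to 2044-03-30 gives 2043-05-30.
Applying '-177 days' to 2043-05-30: counting 177 days back gives 2042-12-04.

2042-12-04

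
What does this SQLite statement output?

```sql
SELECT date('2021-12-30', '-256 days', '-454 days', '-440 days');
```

Applying '-256 days' to 2021-12-30: counting 256 days back gives 2021-04-18.
Applying '-454 days' to 2021-04-18: counting 454 days back gives 2020-01-20.
Applying '-440 days' to 2020-01-20: counting 440 days back gives 2018-11-06.

2018-11-06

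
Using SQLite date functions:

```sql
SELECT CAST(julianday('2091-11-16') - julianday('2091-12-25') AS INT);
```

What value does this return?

14 days remain in November 2091 after the 16th (30 − 16).
Then 25 days into December 2091.
Total: 14 + 25 = 39.
The subtraction is earlier − later, so the result is −39 → -39.

-39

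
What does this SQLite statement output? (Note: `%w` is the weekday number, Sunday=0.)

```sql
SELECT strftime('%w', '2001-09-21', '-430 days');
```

2

First apply '-430 days': 2001-09-21 → 2000-07-18.
2000-07-18 is a Tuesday; with Sunday=0 that is 2.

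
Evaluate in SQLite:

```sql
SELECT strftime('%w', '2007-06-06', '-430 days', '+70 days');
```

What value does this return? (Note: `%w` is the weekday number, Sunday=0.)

0

First apply '-430 days', '+70 days': 2007-06-06 → 2006-06-11.
2006-06-11 is a Sunday; with Sunday=0 that is 0.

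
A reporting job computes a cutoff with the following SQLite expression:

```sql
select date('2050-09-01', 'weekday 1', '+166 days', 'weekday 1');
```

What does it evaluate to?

`weekday 1` advances to the next Monday; 2050-09-01 is a Thursday, so it moves forward to 2050-09-05.
Applying '+166 days' to 2050-09-05: counting 166 days forward gives 2051-02-18.
`weekday 1` advances to the next Monday; 2051-02-18 is a Saturday, so it moves forward to 2051-02-20.

2051-02-20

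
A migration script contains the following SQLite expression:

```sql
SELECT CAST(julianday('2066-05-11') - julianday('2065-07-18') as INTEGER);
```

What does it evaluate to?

297

13 days remain in July 2065 after the 18th (31 − 18).
Full months from August 2065 through April 2066 contribute their day counts.
Then 11 days into May 2066.
Total: 13 + 31 + 30 + 31 + 30 + 31 + 31 + 28 + 31 + 30 + 11 = 297.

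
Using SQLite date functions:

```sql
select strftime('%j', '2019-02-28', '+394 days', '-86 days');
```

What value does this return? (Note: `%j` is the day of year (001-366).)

First apply '+394 days', '-86 days': 2019-02-28 → 2020-01-02.
Day-of-year for 2020-01-02: days since 2020-01-01 inclusive = 2, zero-padded to 002.

002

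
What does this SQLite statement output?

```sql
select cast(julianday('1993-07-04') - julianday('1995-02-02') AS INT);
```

-578

27 days remain in July 1993 after the 4th (31 − 4).
Full months from August 1993 through January 1995 contribute their day counts.
Then 2 days into February 1995.
Total: 27 + 31 + 30 + 31 + 30 + 31 + 31 + 28 + 31 + 30 + 31 + 30 + 31 + 31 + 30 + 31 + 30 + 31 + 31 + 2 = 578.
The subtraction is earlier − later, so the result is −578 → -578.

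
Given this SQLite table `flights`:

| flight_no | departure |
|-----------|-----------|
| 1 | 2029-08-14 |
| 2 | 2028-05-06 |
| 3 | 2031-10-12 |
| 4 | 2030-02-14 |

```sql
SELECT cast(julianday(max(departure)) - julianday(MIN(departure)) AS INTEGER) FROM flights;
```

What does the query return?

MIN = 2028-05-06, MAX = 2031-10-12.
25 days remain in May 2028 after the 6th (31 − 6).
Full months from June 2028 through September 2031 contribute their day counts.
Then 12 days into October 2031.
Total: 25 + 30 + 31 + 31 + 30 + 31 + 30 + 31 + 31 + 28 + 31 + 30 + 31 + 30 + 31 + 31 + 30 + 31 + 30 + 31 + 31 + 28 + 31 + 30 + 31 + 30 + 31 + 31 + 30 + 31 + 30 + 31 + 31 + 28 + 31 + 30 + 31 + 30 + 31 + 31 + 30 + 12 = 1254.

1254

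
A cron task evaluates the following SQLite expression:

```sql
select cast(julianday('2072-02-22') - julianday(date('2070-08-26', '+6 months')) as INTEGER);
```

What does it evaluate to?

Adding +6 months to 2070-08-26 gives 2071-02-26.
2 days remain in February 2071 after the 26th (28 − 26).
Full months from March 2071 through January 2072 contribute their day counts.
Then 22 days into February 2072.
Total: 2 + 31 + 30 + 31 + 30 + 31 + 31 + 30 + 31 + 30 + 31 + 31 + 22 = 361.

361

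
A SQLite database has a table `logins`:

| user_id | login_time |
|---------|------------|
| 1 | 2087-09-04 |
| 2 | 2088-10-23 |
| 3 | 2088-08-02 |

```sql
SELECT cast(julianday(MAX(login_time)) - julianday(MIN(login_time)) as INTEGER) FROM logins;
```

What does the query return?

MIN = 2087-09-04, MAX = 2088-10-23.
26 days remain in September 2087 after the 4th (30 − 4).
Full months from October 2087 through September 2088 contribute their day counts.
Then 23 days into October 2088.
Total: 26 + 31 + 30 + 31 + 31 + 29 + 31 + 30 + 31 + 30 + 31 + 31 + 30 + 23 = 415.

415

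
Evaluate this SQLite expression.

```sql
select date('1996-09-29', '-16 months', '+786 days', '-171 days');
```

Adding -16 months to 1996-09-29 gives 1995-05-29.
Applying '+786 days' to 1995-05-29: counting 786 days forward gives 1997-07-23.
Applying '-171 days' to 1997-07-23: counting 171 days back gives 1997-02-02.

1997-02-02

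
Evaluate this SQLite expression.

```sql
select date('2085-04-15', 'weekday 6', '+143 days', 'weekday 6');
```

`weekday 6` advances to the next Saturday; 2085-04-15 is a Sunday, so it moves forward to 2085-04-21.
Applying '+143 days' to 2085-04-21: counting 143 days forward gives 2085-09-11.
`weekday 6` advances to the next Saturday; 2085-09-11 is a Tuesday, so it moves forward to 2085-09-15.

2085-09-15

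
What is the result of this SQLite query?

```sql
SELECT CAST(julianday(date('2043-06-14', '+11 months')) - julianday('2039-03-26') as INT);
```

Adding +11 months to 2043-06-14 gives 2044-05-14.
5 days remain in March 2039 after the 26th (31 − 26).
Full months from April 2039 through April 2044 contribute their day counts.
Then 14 days into May 2044.
Total: 5 + 30 + 31 + 30 + 31 + 31 + 30 + 31 + 30 + 31 + 31 + 29 + 31 + 30 + 31 + 30 + 31 + 31 + 30 + 31 + 30 + 31 + 31 + 28 + 31 + 30 + 31 + 30 + 31 + 31 + 30 + 31 + 30 + 31 + 31 + 28 + 31 + 30 + 31 + 30 + 31 + 31 + 30 + 31 + 30 + 31 + 31 + 28 + 31 + 30 + 31 + 30 + 31 + 31 + 30 + 31 + 30 + 31 + 31 + 29 + 31 + 30 + 14 = 1876.

1876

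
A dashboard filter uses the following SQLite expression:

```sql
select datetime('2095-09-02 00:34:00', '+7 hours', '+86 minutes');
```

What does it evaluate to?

2095-09-02 09:00:00

+7 hours from 2095-09-02 00:34:00 is 2095-09-02 07:34:00.
86 minutes = 1h 26m; +86 minutes from 2095-09-02 07:34:00 is 2095-09-02 09:00:00.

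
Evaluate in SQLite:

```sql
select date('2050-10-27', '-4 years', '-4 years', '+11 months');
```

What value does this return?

2043-09-27

Adding -4 years to 2050-10-27 gives 2046-10-27.
Adding -4 years to 2046-10-27 gives 2042-10-27.
Adding +11 months to 2042-10-27 gives 2043-09-27.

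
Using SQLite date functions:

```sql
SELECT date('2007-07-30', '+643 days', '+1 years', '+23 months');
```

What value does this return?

2012-04-03

Applying '+643 days' to 2007-07-30: counting 643 days forward gives 2009-05-03.
Adding +1 year to 2009-05-03 gives 2010-05-03.
Adding +23 months to 2010-05-03 gives 2012-04-03.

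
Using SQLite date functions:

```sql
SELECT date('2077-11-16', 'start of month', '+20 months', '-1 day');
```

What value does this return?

2079-06-30

`start of month` rewinds 2077-11-16 to 2077-11-01.
Adding +20 months to 2077-11-01 gives 2079-07-01.
Going back 1 day from 2079-07-01 reaches 2079-06-30 (last day of June, 30 days).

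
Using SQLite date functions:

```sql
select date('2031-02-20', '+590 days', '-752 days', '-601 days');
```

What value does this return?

Applying '+590 days' to 2031-02-20: counting 590 days forward gives 2032-10-02.
Applying '-752 days' to 2032-10-02: counting 752 days back gives 2030-09-11.
Applying '-601 days' to 2030-09-11: counting 601 days back gives 2029-01-18.

2029-01-18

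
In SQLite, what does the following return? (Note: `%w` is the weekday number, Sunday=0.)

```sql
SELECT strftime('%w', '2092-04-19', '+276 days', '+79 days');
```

First apply '+276 days', '+79 days': 2092-04-19 → 2093-04-09.
2093-04-09 is a Thursday; with Sunday=0 that is 4.

4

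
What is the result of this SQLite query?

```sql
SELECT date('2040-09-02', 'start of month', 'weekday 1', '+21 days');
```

`start of month` rewinds 2040-09-02 to 2040-09-01.
`weekday 1` advances to the next Monday; 2040-09-01 is a Saturday, so it moves forward to 2040-09-03.
Advancing 21 more days within September lands on 2040-09-24.

2040-09-24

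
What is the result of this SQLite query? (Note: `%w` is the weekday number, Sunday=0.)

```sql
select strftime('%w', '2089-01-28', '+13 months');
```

First apply '+13 months': 2089-01-28 → 2090-02-28.
2090-02-28 is a Tuesday; with Sunday=0 that is 2.

2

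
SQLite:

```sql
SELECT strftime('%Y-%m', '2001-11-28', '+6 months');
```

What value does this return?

First apply '+6 months': 2001-11-28 → 2002-05-28.
`%Y-%m` extracts the year-month: 2002-05.

2002-05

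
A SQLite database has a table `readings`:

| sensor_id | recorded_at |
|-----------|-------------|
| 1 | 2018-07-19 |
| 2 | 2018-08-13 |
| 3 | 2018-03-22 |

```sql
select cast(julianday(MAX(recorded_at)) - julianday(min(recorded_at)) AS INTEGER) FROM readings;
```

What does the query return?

144

MIN = 2018-03-22, MAX = 2018-08-13.
9 days remain in March 2018 after the 22nd (31 − 22).
April 2018: 30 days.
May 2018: 31 days.
June 2018: 30 days.
July 2018: 31 days.
Then 13 days into August 2018.
Total: 9 + 30 + 31 + 30 + 31 + 13 = 144.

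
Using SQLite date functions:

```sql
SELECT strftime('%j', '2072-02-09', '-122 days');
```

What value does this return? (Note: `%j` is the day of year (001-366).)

First apply '-122 days': 2072-02-09 → 2071-10-10.
Day-of-year for 2071-10-10: days since 2071-01-01 inclusive = 283, zero-padded to 283.

283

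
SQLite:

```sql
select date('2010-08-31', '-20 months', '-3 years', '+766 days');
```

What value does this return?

Adding -20 months to 2010-08-31 gives 2008-12-31.
Adding -3 years to 2008-12-31 gives 2005-12-31.
Applying '+766 days' to 2005-12-31: counting 766 days forward gives 2008-02-05.

2008-02-05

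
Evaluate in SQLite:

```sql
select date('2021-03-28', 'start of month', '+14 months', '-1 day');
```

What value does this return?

2022-04-30

`start of month` rewinds 2021-03-28 to 2021-03-01.
Adding +14 months to 2021-03-01 gives 2022-05-01.
Going back 1 day from 2022-05-01 reaches 2022-04-30 (last day of April, 30 days).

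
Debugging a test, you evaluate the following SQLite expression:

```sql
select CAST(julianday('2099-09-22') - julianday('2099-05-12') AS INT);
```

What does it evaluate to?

19 days remain in May 2099 after the 12th (31 − 12).
June 2099: 30 days.
July 2099: 31 days.
August 2099: 31 days.
Then 22 days into September 2099.
Total: 19 + 30 + 31 + 31 + 22 = 133.

133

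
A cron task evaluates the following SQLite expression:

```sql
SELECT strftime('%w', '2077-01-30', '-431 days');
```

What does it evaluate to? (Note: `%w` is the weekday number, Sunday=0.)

First apply '-431 days': 2077-01-30 → 2075-11-26.
2075-11-26 is a Tuesday; with Sunday=0 that is 2.

2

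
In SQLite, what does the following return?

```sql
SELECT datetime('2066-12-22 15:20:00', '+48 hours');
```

+48 hours from 2066-12-22 15:20:00 is 2066-12-24 15:20:00 (crosses midnight).

2066-12-24 15:20:00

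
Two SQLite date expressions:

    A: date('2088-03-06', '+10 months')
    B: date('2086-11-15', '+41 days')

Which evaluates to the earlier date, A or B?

A = 2089-01-06.
B = 2086-12-26.
B is earlier.

B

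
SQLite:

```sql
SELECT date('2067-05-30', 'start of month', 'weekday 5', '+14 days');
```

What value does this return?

2067-05-20

`start of month` rewinds 2067-05-30 to 2067-05-01.
`weekday 5` advances to the next Friday; 2067-05-01 is a Sunday, so it moves forward to 2067-05-06.
Advancing 14 more days within May lands on 2067-05-20.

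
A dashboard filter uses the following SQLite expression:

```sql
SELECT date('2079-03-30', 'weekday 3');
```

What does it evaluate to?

`weekday 3` advances to the next Wednesday; 2079-03-30 is a Thursday, so it moves forward to 2079-04-05.

2079-04-05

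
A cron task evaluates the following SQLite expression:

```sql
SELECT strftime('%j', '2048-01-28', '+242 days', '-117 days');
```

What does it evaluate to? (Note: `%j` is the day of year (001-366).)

153

First apply '+242 days', '-117 days': 2048-01-28 → 2048-06-01.
Day-of-year for 2048-06-01: days since 2048-01-01 inclusive = 153, zero-padded to 153.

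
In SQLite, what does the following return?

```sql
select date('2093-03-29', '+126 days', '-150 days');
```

Applying '+126 days' to 2093-03-29: counting 126 days forward gives 2093-08-02.
Applying '-150 days' to 2093-08-02: counting 150 days back gives 2093-03-05.

2093-03-05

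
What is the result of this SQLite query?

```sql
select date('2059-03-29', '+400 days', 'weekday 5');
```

Applying '+400 days' to 2059-03-29: counting 400 days forward gives 2060-05-02.
`weekday 5` advances to the next Friday; 2060-05-02 is a Sunday, so it moves forward to 2060-05-07.

2060-05-07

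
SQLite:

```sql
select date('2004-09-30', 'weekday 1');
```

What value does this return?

`weekday 1` advances to the next Monday; 2004-09-30 is a Thursday, so it moves forward to 2004-10-04.

2004-10-04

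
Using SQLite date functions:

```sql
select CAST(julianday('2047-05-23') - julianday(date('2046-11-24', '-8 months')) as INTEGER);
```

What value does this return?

Adding -8 months to 2046-11-24 gives 2046-03-24.
7 days remain in March 2046 after the 24th (31 − 24).
Full months from April 2046 through April 2047 contribute their day counts.
Then 23 days into May 2047.
Total: 7 + 30 + 31 + 30 + 31 + 31 + 30 + 31 + 30 + 31 + 31 + 28 + 31 + 30 + 23 = 425.

425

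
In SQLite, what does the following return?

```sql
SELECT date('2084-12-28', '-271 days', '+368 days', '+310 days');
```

Applying '-271 days' to 2084-12-28: counting 271 days back gives 2084-04-01.
Applying '+368 days' to 2084-04-01: counting 368 days forward gives 2085-04-04.
Applying '+310 days' to 2085-04-04: counting 310 days forward gives 2086-02-08.

2086-02-08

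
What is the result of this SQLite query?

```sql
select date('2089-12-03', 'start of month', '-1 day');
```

2089-11-30

`start of month` rewinds 2089-12-03 to 2089-12-01.
Going back 1 day from 2089-12-01 reaches 2089-11-30 (last day of November, 30 days).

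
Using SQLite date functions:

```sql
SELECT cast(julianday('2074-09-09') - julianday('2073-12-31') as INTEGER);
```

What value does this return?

252

0 days remain in December 2073 after the 31st (31 − 31).
Full months from January 2074 through August 2074 contribute their day counts.
Then 9 days into September 2074.
Total: 0 + 31 + 28 + 31 + 30 + 31 + 30 + 31 + 31 + 9 = 252.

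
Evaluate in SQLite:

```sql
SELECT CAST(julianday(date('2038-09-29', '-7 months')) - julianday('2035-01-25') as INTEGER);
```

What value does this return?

1131

Adding -7 months to 2038-09-29 targets 2038-02-29. February 2038 has only 28 days, so SQLite normalizes the 1-day overflow forward to 2038-03-01.
6 days remain in January 2035 after the 25th (31 − 25).
Full months from February 2035 through February 2038 contribute their day counts.
Then 1 day into March 2038.
Total: 6 + 28 + 31 + 30 + 31 + 30 + 31 + 31 + 30 + 31 + 30 + 31 + 31 + 29 + 31 + 30 + 31 + 30 + 31 + 31 + 30 + 31 + 30 + 31 + 31 + 28 + 31 + 30 + 31 + 30 + 31 + 31 + 30 + 31 + 30 + 31 + 31 + 28 + 1 = 1131.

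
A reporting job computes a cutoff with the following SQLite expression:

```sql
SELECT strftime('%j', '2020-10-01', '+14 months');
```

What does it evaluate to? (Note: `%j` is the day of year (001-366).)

First apply '+14 months': 2020-10-01 → 2021-12-01.
Day-of-year for 2021-12-01: days since 2021-01-01 inclusive = 335, zero-padded to 335.

335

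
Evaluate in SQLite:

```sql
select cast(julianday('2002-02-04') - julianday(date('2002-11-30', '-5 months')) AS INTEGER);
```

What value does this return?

Adding -5 months to 2002-11-30 gives 2002-06-30.
24 days remain in February 2002 after the 4th (28 − 4).
March 2002: 31 days.
April 2002: 30 days.
May 2002: 31 days.
Then 30 days into June 2002.
Total: 24 + 31 + 30 + 31 + 30 = 146.
The subtraction is earlier − later, so the result is −146 → -146.

-146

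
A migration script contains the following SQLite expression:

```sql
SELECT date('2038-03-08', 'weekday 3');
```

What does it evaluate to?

`weekday 3` advances to the next Wednesday; 2038-03-08 is a Monday, so it moves forward to 2038-03-10.

2038-03-10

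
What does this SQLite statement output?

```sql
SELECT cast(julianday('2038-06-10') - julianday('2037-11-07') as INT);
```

23 days remain in November 2037 after the 7th (30 − 7).
Full months from December 2037 through May 2038 contribute their day counts.
Then 10 days into June 2038.
Total: 23 + 31 + 31 + 28 + 31 + 30 + 31 + 10 = 215.

215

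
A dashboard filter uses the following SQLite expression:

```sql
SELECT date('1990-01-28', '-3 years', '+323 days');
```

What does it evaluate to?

Adding -3 years to 1990-01-28 gives 1987-01-28.
Applying '+323 days' to 1987-01-28: counting 323 days forward gives 1987-12-17.

1987-12-17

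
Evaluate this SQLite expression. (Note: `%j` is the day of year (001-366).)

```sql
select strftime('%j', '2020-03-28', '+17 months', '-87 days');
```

First apply '+17 months', '-87 days': 2020-03-28 → 2021-06-02.
Day-of-year for 2021-06-02: days since 2021-01-01 inclusive = 153, zero-padded to 153.

153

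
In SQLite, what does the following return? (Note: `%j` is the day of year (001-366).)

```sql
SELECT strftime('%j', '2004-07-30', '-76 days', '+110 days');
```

First apply '-76 days', '+110 days': 2004-07-30 → 2004-09-02.
Day-of-year for 2004-09-02: days since 2004-01-01 inclusive = 246, zero-padded to 246.

246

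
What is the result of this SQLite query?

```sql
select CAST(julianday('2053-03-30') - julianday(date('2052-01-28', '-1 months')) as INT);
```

Adding -1 month to 2052-01-28 gives 2051-12-28.
3 days remain in December 2051 after the 28th (31 − 28).
Full months from January 2052 through February 2053 contribute their day counts.
Then 30 days into March 2053.
Total: 3 + 31 + 29 + 31 + 30 + 31 + 30 + 31 + 31 + 30 + 31 + 30 + 31 + 31 + 28 + 30 = 458.

458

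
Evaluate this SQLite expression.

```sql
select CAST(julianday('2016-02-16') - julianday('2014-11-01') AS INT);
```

472

29 days remain in November 2014 after the 1st (30 − 1).
Full months from December 2014 through January 2016 contribute their day counts.
Then 16 days into February 2016.
Total: 29 + 31 + 31 + 28 + 31 + 30 + 31 + 30 + 31 + 31 + 30 + 31 + 30 + 31 + 31 + 16 = 472.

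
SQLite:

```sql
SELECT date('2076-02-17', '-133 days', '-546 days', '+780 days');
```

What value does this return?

Applying '-133 days' to 2076-02-17: counting 133 days back gives 2075-10-07.
Applying '-546 days' to 2075-10-07: counting 546 days back gives 2074-04-09.
Applying '+780 days' to 2074-04-09: counting 780 days forward gives 2076-05-28.

2076-05-28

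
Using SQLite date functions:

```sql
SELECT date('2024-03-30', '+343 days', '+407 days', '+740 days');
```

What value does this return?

2028-04-28

Applying '+343 days' to 2024-03-30: counting 343 days forward gives 2025-03-08.
Applying '+407 days' to 2025-03-08: counting 407 days forward gives 2026-04-19.
Applying '+740 days' to 2026-04-19: counting 740 days forward gives 2028-04-28.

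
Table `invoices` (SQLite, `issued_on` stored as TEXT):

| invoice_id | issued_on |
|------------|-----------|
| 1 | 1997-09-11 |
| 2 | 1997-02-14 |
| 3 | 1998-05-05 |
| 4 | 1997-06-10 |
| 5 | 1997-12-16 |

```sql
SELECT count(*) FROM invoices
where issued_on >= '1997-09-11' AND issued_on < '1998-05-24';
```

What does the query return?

3

Rows in [1997-09-11, 1998-05-24): 1997-09-11, 1998-05-05, 1997-12-16 → 3 rows.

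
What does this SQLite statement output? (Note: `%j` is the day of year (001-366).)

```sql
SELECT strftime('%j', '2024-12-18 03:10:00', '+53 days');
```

First apply '+53 days': 2024-12-18 03:10:00 → 2025-02-09 03:10:00.
Day-of-year for 2025-02-09: days since 2025-01-01 inclusive = 40, zero-padded to 040.

040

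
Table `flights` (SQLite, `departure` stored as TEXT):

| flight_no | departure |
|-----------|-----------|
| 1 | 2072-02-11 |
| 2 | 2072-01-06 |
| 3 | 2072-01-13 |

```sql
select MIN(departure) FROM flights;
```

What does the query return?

2072-01-06

MIN over {2072-01-06, 2072-01-13, 2072-02-11}.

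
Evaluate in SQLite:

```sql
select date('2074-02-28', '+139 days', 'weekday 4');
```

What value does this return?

Applying '+139 days' to 2074-02-28: counting 139 days forward gives 2074-07-17.
`weekday 4` advances to the next Thursday; 2074-07-17 is a Tuesday, so it moves forward to 2074-07-19.

2074-07-19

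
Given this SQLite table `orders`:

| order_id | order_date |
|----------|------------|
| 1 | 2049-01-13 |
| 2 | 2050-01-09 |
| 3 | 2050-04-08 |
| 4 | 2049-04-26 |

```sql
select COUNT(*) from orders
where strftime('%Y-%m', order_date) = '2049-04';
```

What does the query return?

Rows with year-month 2049-04: 2049-04-26 → 1.

1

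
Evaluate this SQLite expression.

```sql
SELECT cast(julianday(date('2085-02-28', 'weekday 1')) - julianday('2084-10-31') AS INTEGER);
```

125

`weekday 1` advances to the next Monday; 2085-02-28 is a Wednesday, so it moves forward to 2085-03-05.
0 days remain in October 2084 after the 31st (31 − 31).
November 2084: 30 days.
December 2084: 31 days.
January 2085: 31 days.
February 2085: 28 days.
Then 5 days into March 2085.
Total: 0 + 30 + 31 + 31 + 28 + 5 = 125.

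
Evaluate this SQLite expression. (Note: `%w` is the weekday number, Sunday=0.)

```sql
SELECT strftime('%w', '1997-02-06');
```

4

1997-02-06 is a Thursday; with Sunday=0 that is 4.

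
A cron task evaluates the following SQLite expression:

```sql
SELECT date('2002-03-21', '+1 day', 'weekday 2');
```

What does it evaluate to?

2002-03-26

Advancing 1 more day within March lands on 2002-03-22.
`weekday 2` advances to the next Tuesday; 2002-03-22 is a Friday, so it moves forward to 2002-03-26.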